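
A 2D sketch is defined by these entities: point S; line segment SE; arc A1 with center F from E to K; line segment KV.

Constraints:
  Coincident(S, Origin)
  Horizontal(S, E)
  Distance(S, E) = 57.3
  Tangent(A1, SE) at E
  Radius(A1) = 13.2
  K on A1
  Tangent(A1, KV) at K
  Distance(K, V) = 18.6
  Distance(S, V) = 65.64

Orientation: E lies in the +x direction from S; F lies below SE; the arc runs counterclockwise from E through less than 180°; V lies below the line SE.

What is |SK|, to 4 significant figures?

49.86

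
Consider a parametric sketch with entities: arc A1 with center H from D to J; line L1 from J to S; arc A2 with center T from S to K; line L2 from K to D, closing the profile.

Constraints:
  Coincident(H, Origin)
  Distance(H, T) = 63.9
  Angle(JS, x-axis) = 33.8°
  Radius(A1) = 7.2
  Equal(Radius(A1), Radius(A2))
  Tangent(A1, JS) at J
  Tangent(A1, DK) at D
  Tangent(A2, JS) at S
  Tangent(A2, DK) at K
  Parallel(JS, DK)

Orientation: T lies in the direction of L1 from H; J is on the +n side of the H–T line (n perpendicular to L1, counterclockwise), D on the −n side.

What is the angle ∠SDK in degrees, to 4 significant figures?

12.70°

Tangency of A1 to both parallel lines with radius 7.2 puts J and D at H ± 7.2·n: J = (-4.005, 5.983), D = (4.005, -5.983). Equal radii place S and K the same way about T: S = T + 7.2·n = (49.09, 41.53), K = T − 7.2·n = (57.11, 29.56). Then cos ∠SDK = DS·DK / (|DS||DK|), giving 12.70°.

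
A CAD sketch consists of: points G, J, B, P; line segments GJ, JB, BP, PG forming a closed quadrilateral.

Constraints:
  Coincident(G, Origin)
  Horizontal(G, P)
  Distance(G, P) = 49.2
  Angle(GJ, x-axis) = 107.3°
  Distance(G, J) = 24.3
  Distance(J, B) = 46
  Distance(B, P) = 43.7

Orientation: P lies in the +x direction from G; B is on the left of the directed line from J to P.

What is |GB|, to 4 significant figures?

54.20

G is at the origin; G and P share the same y with |GP| = 49.2 and P in +x, so P = (49.2, 0). GJ runs at 107.3° with |GJ| = 24.3, so J = (-7.226, 23.20). B is determined by |JB| = 46.0 and |BP| = 43.7 together: it lies at the intersection of circle(J, 46.0) and circle(P, 43.7). With |JP| = 61.01, the foot of the radical line on JP is 32.20 from J and the perpendicular offset is √(46.0² − 32.20²) = 32.85. Taking the left-of-JP solution: B = (35.04, 41.34).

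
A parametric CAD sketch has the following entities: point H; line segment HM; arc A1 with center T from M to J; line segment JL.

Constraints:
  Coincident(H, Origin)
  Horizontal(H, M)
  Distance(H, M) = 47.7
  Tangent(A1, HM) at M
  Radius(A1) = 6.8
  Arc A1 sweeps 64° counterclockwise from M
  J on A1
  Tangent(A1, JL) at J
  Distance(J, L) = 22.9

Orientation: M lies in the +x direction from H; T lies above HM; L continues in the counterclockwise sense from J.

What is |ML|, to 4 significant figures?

29.26

H is at the origin; H and M share the same y with |HM| = 47.7 and M on the +x side, so M = (47.70, 0.000). Tangency of A1 to HM means the radius TM is perpendicular to HM, so T = M + (0, 6.8) = (47.70, 6.800). On A1, M sits at bearing -90° from T; a 64° counterclockwise sweep puts J at bearing -26°, so J = T + 6.8·(cos -26°, sin -26°) = (53.81, 3.819). A1 meets JL tangentially, so TJ is at right angles to JL, so JL runs along (−sin -26°, cos -26°); with |JL| = 22.9, L = (63.85, 24.40). Then |ML| = |L − M| = 29.26.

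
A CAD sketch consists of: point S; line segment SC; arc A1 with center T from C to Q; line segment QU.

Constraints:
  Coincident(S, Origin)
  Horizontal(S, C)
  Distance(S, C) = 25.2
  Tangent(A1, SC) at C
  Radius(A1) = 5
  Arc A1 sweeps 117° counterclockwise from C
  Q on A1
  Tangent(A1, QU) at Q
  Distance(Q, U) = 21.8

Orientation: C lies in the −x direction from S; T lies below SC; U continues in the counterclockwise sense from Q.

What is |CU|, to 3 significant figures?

27.2

S is at the origin; SC is horizontal with |SC| = 25.2 and C on the −x side, so C = (-25.2, 0.00). Since A1 is tangent to SC there, TC ⟂ SC, so T = C + (0, -5) = (-25.2, -5.00). On A1, C sits at bearing 90° from T; a 117° counterclockwise sweep puts Q at bearing 207°, so Q = T + 5.0·(cos 207°, sin 207°) = (-29.7, -7.27). Since A1 is tangent to QU there, TQ ⟂ QU, so QU runs along (−sin 207°, cos 207°); with |QU| = 21.8, U = (-19.8, -26.7). Then |CU| = |U − C| = 27.2.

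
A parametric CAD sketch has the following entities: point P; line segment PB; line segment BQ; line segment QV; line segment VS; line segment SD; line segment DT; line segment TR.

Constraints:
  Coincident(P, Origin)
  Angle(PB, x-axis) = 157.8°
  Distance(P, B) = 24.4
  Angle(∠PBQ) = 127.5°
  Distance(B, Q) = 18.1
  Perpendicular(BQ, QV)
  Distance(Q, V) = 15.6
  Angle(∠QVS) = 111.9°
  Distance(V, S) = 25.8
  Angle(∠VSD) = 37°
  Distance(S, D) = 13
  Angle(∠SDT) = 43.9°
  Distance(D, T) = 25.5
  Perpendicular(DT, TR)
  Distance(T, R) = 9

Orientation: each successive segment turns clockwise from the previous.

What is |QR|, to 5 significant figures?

45.729

P is at the origin; PB runs at 157.8° with length 24.4, so B = (-22.591, 9.2193). ∠PBQ = 127.5° gives BQ at 105.30° from the x-axis; with |BQ| = 18.1, Q = (-27.367, 26.678). BQ ⟂ QV, so QV runs at 15.300°; with |QV| = 15.6, V = (-12.320, 30.794). ∠QVS = 111.9° gives VS at -52.800° from the x-axis; with |VS| = 25.8, S = (3.2784, 10.244). ∠VSD = 37.0° gives SD at 164.20° from the x-axis; with |SD| = 13.0, D = (-9.2304, 13.783). ∠SDT = 43.9° gives DT at 28.100° from the x-axis; with |DT| = 25.5, T = (13.264, 25.794). DT is perpendicular to TR, so TR runs at -61.900°; with |TR| = 9.0, R = (17.503, 17.855). Then |QR| = |R − Q| = 45.729.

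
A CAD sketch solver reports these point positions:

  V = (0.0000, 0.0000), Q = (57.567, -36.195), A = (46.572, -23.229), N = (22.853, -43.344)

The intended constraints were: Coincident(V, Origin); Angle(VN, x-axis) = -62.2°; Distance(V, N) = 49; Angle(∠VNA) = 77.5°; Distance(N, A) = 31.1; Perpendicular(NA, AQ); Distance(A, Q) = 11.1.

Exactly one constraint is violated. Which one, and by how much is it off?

Distance(A, Q) = 11.1 — off by 5.90.

V = (0.00, 0.00) ✓; VN at -62.20° ✓; |VN| = 49.00 ✓; ∠VNA = 77.50° ✓; |NA| = 31.10 ✓; ∠(NA, AQ) = 90.00° ✓; |AQ| = 17.00 ✗.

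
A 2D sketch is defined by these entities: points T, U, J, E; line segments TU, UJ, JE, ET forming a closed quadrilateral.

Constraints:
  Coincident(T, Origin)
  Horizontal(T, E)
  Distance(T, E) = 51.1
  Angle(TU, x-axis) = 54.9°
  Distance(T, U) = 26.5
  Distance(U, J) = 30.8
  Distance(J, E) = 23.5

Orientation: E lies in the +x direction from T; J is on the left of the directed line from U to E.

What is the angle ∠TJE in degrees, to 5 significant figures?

76.003°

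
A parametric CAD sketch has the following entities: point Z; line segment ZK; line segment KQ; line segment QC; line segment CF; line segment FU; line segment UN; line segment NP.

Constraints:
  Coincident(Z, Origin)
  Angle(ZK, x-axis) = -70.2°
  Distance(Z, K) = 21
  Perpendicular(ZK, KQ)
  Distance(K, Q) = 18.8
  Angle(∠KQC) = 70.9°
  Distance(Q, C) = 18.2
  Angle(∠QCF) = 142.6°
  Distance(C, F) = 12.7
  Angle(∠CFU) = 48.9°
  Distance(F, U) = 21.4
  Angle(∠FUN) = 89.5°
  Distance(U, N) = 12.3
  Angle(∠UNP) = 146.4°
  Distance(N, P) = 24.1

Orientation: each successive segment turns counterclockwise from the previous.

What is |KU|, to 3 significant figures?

5.90

∠QCF = 142.6° gives CF at 166° from the x-axis; with |CF| = 12.7, F = (1.03, 3.78). ∠CFU = 48.9° gives FU at -62.6° from the x-axis; with |FU| = 21.4, U = (10.9, -15.2). Then |KU| = |U − K| = 5.90.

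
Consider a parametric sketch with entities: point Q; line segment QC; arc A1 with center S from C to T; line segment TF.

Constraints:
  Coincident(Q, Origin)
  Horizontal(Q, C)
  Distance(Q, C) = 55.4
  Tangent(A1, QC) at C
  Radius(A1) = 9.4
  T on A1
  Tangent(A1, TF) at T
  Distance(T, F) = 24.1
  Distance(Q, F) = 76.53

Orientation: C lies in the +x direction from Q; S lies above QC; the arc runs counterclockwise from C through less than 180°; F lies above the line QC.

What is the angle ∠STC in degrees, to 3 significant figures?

51.7°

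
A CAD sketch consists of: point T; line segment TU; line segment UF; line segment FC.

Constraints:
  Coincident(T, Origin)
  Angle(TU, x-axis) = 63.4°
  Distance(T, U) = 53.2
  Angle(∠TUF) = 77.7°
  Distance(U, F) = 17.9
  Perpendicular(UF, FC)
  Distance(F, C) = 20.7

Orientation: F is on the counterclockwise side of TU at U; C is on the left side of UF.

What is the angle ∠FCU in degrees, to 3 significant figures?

40.9°

T is at the origin; TU runs at 63.4° with length 53.2, so U = 53.2·(cos 63.4°, sin 63.4°) = (23.8, 47.6). ∠TUF = 77.7°, so UF runs at 63.4° + (180° − 77.7°) = 166° from the x-axis; with |UF| = 17.9, F = U + 17.9·(cos 166°, sin 166°) = (6.48, 52.0). The perpendicularity gives FC at right angles to UF; with |FC| = 20.7 on the left of UF, C = F + 20.7·(-0.247, -0.969) = (1.36, 31.9). Then cos ∠FCU = CF·CU / (|CF||CU|), giving 40.9°.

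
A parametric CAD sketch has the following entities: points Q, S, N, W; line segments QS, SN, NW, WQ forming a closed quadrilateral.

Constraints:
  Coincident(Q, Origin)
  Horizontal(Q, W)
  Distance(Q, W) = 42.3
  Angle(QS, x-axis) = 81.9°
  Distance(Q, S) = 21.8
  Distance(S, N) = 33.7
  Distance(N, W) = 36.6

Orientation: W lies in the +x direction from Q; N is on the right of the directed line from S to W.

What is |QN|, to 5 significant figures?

14.070

Checks: |SN| = 33.70 ✓; |NW| = 36.60 ✓.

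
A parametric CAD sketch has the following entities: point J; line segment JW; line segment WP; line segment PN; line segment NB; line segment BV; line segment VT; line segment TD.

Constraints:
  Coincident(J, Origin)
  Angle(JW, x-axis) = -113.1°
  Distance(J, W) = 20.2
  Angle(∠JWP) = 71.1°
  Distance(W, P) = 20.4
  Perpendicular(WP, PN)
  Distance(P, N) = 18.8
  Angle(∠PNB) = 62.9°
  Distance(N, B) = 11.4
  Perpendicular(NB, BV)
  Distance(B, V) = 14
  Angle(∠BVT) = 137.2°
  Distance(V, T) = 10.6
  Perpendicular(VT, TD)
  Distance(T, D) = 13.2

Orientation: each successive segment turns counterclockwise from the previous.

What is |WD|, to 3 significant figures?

32.7

J is at the origin; JW runs at -113.1° with length 20.2, so W = (-7.93, -18.6). ∠JWP = 71.1° gives WP at -4.20° from the x-axis; with |WP| = 20.4, P = (12.4, -20.1). The perpendicularity gives PN at right angles to WP, so PN runs at 85.8°; with |PN| = 18.8, N = (13.8, -1.32). ∠PNB = 62.9° gives NB at -157° from the x-axis; with |NB| = 11.4, B = (3.30, -5.76). The perpendicularity gives BV at right angles to NB, so BV runs at -67.1°; with |BV| = 14.0, V = (8.74, -18.7). ∠BVT = 137.2° gives VT at -24.3° from the x-axis; with |VT| = 10.6, T = (18.4, -23.0). The perpendicularity gives TD at right angles to VT, so TD runs at 65.7°; with |TD| = 13.2, D = (23.8, -11.0). Then |WD| = |D − W| = 32.7.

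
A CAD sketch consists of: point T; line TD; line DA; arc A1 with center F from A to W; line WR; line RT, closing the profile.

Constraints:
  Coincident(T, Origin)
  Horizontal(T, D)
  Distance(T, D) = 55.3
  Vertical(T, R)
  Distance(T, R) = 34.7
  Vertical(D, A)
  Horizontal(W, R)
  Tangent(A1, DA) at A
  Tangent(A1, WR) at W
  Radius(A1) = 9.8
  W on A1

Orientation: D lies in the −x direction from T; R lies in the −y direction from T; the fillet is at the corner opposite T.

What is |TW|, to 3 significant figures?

57.2

T is at the origin; T and D share the same y with |TD| = 55.3 and D on the −x side, so D = (-55.3, 0.00). T and R share the same x with |TR| = 34.7 and R on the −y side, so R = (0.00, -34.7). The virtual corner opposite T is at (-55.3, -34.7). Since A1 is tangent to DA there, FA ⟂ DA and the tangent condition forces FW to be normal to WR, with radius 9.8, so the center F sits 9.8 in from both sides at F = (-45.5, -24.9). That places the tangent points at A = (-55.3, -24.9) on DA and W = (-45.5, -34.7) on WR. Then |TW| = |W − T| = 57.2.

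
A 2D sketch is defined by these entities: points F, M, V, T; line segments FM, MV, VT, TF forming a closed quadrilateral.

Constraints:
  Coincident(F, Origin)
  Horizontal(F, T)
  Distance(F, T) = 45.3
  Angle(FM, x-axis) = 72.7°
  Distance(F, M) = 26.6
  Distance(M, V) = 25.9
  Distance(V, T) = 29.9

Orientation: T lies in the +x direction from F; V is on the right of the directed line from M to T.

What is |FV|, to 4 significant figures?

15.42

F is at the origin; FT is horizontal with |FT| = 45.3 and T in +x, so T = (45.3, 0). FM runs at 72.7° with |FM| = 26.6, so M = (7.910, 25.40). V is determined by |MV| = 25.9 and |VT| = 29.9 together: it lies at the intersection of circle(M, 25.9) and circle(T, 29.9). With |MT| = 45.20, the foot of the radical line on MT is 20.13 from M and the perpendicular offset is √(25.9² − 20.13²) = 16.30. Taking the right-of-MT solution: V = (15.41, 0.6051).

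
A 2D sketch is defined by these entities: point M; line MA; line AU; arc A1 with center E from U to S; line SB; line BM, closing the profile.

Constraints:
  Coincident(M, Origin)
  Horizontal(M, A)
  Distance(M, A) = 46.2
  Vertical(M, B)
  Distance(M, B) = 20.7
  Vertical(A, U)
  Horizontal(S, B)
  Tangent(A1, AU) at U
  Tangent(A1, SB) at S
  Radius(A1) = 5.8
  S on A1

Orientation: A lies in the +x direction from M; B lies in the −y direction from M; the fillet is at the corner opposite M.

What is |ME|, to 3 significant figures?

43.1

M and B share the same x with |MB| = 20.7 and B on the −y side, so B = (0.00, -20.7). The virtual corner opposite M is at (46.2, -20.7). Tangency of A1 to AU means the radius EU is perpendicular to AU and since A1 is tangent to SB there, ES ⟂ SB, with radius 5.8, so the center E sits 5.8 in from both sides at E = (40.4, -14.9). Then |ME| = |E − M| = 43.1.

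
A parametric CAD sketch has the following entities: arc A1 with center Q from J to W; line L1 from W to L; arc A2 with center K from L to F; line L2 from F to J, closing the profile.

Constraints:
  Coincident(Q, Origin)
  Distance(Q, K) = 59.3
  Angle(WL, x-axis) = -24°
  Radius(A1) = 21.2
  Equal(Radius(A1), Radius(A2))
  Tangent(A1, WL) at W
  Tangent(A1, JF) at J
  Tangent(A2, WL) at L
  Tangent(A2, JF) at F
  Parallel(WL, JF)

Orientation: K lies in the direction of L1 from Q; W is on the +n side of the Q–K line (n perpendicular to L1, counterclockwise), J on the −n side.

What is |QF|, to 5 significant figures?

62.976

Tangency of A1 to both parallel lines with radius 21.2 puts W and J at Q ± 21.2·n: W = (8.6228, 19.367), J = (-8.6228, -19.367). Equal radii place L and F the same way about K: L = K + 21.2·n = (62.796, -4.7523), F = K − 21.2·n = (45.550, -43.487). Then |QF| = |F − Q| = 62.976.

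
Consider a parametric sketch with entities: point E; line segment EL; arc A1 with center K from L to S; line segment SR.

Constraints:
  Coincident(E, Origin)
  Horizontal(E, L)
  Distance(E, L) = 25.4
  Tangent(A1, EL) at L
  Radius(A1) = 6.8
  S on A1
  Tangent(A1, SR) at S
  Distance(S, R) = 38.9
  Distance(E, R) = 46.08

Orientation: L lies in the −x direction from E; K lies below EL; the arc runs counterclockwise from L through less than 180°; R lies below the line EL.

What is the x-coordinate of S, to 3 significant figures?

-31.4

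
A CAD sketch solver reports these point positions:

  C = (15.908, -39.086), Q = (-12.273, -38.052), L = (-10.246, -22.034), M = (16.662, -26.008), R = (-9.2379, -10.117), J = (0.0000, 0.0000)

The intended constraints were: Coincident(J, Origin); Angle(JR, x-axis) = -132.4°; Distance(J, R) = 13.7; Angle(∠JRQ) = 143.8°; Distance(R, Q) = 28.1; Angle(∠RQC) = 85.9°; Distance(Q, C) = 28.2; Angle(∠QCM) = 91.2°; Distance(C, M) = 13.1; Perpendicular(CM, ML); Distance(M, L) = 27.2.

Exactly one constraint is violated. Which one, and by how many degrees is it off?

Perpendicular(CM, ML) — off by 5.10°.

J = (0.00, 0.00) ✓; JR at -132.4° ✓; |JR| = 13.70 ✓; ∠JRQ = 143.8° ✓; |RQ| = 28.10 ✓; ∠RQC = 85.90° ✓; |QC| = 28.20 ✓; ∠QCM = 91.20° ✓; |CM| = 13.10 ✓; ∠(CM, ML) = 84.90° ✗; |ML| = 27.20 ✓.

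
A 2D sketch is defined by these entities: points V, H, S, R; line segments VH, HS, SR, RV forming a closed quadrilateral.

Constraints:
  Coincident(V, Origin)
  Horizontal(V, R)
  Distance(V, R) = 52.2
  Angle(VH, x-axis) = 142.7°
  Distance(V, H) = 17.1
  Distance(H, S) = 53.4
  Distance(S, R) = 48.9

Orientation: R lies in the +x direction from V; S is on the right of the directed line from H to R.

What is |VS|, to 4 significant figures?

37.53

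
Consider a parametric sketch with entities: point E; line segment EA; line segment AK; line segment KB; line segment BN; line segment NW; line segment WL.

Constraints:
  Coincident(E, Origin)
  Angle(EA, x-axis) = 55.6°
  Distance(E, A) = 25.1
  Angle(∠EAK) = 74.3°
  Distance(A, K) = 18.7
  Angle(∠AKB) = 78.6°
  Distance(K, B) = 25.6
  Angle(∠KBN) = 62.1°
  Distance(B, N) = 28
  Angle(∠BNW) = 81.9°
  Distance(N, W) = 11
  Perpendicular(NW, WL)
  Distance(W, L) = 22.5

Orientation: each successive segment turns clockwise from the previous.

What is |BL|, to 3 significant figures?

8.78

E is at the origin; EA runs at 55.6° with length 25.1, so A = (14.2, 20.7). ∠EAK = 74.3° gives AK at -50.1° from the x-axis; with |AK| = 18.7, K = (26.2, 6.36). ∠AKB = 78.6° gives KB at -152° from the x-axis; with |KB| = 25.6, B = (3.68, -5.85). ∠KBN = 62.1° gives BN at 90.6° from the x-axis; with |BN| = 28.0, N = (3.38, 22.1). ∠BNW = 81.9° gives NW at -7.50° from the x-axis; with |NW| = 11.0, W = (14.3, 20.7). The perpendicularity gives WL at right angles to NW, so WL runs at -97.5°; with |WL| = 22.5, L = (11.4, -1.60). Then |BL| = |L − B| = 8.78.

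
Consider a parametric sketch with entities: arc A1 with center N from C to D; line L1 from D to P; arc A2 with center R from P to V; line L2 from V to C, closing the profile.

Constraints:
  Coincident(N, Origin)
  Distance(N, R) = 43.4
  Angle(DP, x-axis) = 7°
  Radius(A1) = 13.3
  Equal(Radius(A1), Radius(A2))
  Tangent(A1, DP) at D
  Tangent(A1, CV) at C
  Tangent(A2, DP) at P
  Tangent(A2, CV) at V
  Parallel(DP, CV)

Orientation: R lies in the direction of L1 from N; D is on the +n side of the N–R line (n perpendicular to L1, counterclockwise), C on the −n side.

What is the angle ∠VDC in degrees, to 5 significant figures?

58.496°

The slot axis is L1's direction at 7.0°, so u = (cos 7.0°, sin 7.0°) = (0.99255, 0.12187) and n = (−sin 7.0°, cos 7.0°) = (-0.12187, 0.99255). N is at the origin and R lies 43.4 along u from N, so R = 43.4·u = (43.077, 5.2891). Tangency of A1 to both parallel lines with radius 13.3 puts D and C at N ± 13.3·n: D = (-1.6209, 13.201), C = (1.6209, -13.201). Equal radii place P and V the same way about R: P = R + 13.3·n = (41.456, 18.490), V = R − 13.3·n = (44.697, -7.9117). Then cos ∠VDC = DV·DC / (|DV||DC|), giving 58.496°.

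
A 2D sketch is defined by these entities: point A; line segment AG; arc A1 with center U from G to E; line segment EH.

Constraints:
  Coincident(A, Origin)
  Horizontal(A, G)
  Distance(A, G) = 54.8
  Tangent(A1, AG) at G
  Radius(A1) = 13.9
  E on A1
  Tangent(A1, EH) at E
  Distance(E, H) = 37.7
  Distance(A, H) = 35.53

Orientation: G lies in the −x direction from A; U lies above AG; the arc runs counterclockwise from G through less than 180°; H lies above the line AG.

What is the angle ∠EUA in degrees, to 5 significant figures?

31.115°

Checks: A.y = 0.00, G.y = 0.00 ✓; |UE| = 13.90 ✓; ∠(UE, EH) = 90.00° ✓; |EH| = 37.70 ✓; |AH| = 35.53 ✓.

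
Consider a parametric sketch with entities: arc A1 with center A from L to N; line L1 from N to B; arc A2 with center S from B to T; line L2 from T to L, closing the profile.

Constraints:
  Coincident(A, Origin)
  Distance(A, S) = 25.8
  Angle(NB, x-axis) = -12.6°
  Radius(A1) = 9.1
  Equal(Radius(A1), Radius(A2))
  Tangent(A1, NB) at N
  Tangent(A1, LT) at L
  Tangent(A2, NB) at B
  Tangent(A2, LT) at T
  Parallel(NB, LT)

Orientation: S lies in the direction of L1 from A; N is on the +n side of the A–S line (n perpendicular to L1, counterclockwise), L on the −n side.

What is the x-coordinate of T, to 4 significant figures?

23.19

The slot axis is L1's direction at -12.6°, so u = (cos -12.6°, sin -12.6°) = (0.9759, -0.2181) and n = (−sin -12.6°, cos -12.6°) = (0.2181, 0.9759). A is at the origin and S lies 25.8 along u from A, so S = 25.8·u = (25.18, -5.628). Tangency of A1 to both parallel lines with radius 9.1 puts N and L at A ± 9.1·n: N = (1.985, 8.881), L = (-1.985, -8.881). Equal radii place B and T the same way about S: B = S + 9.1·n = (27.16, 3.253), T = S − 9.1·n = (23.19, -14.51). So T.x = 23.19.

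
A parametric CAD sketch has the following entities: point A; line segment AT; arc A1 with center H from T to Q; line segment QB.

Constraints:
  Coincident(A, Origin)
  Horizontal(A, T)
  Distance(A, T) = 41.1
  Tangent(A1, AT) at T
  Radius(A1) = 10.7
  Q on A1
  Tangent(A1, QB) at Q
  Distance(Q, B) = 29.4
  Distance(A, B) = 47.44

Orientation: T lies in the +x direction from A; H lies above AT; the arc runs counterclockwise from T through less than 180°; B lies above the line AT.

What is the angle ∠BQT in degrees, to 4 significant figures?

111.9°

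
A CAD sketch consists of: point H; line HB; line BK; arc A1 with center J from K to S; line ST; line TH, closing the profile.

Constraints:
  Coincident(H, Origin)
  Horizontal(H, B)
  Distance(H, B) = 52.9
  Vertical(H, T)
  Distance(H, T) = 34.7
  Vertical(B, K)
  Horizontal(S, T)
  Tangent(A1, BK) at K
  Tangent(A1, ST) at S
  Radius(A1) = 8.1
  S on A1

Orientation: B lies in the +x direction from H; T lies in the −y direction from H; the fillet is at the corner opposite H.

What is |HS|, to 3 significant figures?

56.7

The virtual corner opposite H is at (52.9, -34.7). The tangent condition forces JK to be normal to BK and tangency of A1 to ST means the radius JS is perpendicular to ST, with radius 8.1, so the center J sits 8.1 in from both sides at J = (44.8, -26.6). That places the tangent points at K = (52.9, -26.6) on BK and S = (44.8, -34.7) on ST. Then |HS| = |S − H| = 56.7.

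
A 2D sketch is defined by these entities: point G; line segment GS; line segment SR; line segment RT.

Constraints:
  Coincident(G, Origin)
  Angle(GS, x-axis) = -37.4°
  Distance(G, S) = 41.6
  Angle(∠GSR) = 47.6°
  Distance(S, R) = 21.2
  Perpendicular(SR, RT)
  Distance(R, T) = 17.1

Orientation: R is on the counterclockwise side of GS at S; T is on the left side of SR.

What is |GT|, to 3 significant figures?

15.2

G is at the origin; GS runs at -37.4° with length 41.6, so S = 41.6·(cos -37.4°, sin -37.4°) = (33.0, -25.3). ∠GSR = 47.6°, so SR runs at -37.4° + (180° − 47.6°) = 95.0° from the x-axis; with |SR| = 21.2, R = S + 21.2·(cos 95.0°, sin 95.0°) = (31.2, -4.15). SR ⟂ RT; with |RT| = 17.1 on the left of SR, T = R + 17.1·(-0.996, -0.0872) = (14.2, -5.64). Then |GT| = |T − G| = 15.2.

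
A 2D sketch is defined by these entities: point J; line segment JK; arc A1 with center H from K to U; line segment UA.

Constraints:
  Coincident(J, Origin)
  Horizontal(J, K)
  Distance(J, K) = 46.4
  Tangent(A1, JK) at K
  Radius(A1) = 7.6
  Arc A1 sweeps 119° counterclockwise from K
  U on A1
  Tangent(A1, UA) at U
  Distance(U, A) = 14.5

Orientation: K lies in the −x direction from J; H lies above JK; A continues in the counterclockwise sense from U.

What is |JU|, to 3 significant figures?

41.3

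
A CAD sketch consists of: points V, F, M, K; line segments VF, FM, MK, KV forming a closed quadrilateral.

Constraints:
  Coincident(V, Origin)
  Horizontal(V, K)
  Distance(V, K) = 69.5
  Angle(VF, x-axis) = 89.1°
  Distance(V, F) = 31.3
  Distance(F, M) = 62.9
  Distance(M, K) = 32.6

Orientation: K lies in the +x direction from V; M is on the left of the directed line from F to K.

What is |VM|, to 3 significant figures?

71.0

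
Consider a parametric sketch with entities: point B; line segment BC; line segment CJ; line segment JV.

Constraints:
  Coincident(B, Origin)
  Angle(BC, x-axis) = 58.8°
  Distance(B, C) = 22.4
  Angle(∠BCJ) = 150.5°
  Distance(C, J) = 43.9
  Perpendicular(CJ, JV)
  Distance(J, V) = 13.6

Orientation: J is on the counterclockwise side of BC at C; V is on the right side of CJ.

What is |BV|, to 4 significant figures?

68.01

B is at the origin; BC runs at 58.8° with length 22.4, so C = 22.4·(cos 58.8°, sin 58.8°) = (11.60, 19.16). ∠BCJ = 150.5°, so CJ runs at 58.8° + (180° − 150.5°) = 88.30° from the x-axis; with |CJ| = 43.9, J = C + 43.9·(cos 88.30°, sin 88.30°) = (12.91, 63.04). The perpendicularity gives JV at right angles to CJ; with |JV| = 13.6 on the right of CJ, V = J + 13.6·(0.9996, -0.02967) = (26.50, 62.64). Then |BV| = |V − B| = 68.01.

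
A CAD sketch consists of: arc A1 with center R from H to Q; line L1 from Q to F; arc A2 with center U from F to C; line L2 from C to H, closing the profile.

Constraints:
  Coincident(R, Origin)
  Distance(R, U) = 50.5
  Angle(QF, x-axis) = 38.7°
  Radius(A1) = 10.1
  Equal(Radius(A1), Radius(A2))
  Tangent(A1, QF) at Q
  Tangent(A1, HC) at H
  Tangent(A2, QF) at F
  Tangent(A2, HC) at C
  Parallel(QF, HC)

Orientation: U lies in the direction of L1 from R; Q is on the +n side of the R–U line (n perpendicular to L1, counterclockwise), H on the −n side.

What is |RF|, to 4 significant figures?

51.50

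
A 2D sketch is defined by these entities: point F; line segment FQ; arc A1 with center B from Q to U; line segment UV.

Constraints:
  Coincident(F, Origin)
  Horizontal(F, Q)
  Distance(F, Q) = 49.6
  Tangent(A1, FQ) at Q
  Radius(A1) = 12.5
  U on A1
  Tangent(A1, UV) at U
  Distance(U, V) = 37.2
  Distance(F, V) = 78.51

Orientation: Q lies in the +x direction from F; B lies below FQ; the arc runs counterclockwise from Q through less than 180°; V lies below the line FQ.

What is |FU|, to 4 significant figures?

43.89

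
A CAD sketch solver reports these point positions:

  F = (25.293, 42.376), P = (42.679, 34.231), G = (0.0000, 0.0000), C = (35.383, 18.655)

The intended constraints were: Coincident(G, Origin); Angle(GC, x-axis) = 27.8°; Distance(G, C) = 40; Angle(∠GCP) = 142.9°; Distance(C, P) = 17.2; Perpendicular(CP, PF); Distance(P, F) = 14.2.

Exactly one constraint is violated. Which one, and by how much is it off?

Distance(P, F) = 14.2 — off by 5.00.

G = (0.00, 0.00) ✓; GC at 27.80° ✓; |GC| = 40.00 ✓; ∠GCP = 142.9° ✓; |CP| = 17.20 ✓; ∠(CP, PF) = 90.00° ✓; |PF| = 19.20 ✗.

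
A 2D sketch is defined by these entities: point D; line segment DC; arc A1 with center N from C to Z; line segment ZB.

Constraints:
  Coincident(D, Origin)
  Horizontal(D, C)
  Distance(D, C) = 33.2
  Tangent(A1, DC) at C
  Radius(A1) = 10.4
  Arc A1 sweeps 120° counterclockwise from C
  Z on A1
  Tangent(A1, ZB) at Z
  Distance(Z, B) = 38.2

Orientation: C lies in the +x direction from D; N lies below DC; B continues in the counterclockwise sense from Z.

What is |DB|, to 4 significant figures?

65.15

D is at the origin; D and C share the same y with |DC| = 33.2 and C on the +x side, so C = (33.20, 0.000). Tangency of A1 to DC means the radius NC is perpendicular to DC, so N = C + (0, -10.4) = (33.20, -10.40). On A1, C sits at bearing 90° from N; a 120° counterclockwise sweep puts Z at bearing 210°, so Z = N + 10.4·(cos 210°, sin 210°) = (24.19, -15.60). A1 meets ZB tangentially, so NZ is at right angles to ZB, so ZB runs along (−sin 210°, cos 210°); with |ZB| = 38.2, B = (43.29, -48.68). Then |DB| = |B − D| = 65.15.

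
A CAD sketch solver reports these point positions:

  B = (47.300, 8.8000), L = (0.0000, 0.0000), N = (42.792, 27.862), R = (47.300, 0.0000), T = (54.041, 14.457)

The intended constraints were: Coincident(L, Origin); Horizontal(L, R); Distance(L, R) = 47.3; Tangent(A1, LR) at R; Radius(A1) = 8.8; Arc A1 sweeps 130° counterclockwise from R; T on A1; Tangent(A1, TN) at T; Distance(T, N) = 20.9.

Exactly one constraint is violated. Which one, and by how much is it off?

Distance(T, N) = 20.9 — off by 3.40.

L = (0.00, 0.00) ✓; L.y = 0.00, R.y = 0.00 ✓; |LR| = 47.30 ✓; ∠(BR, RL) = 90.00° ✓; |BR| = 8.800 ✓; bearing(B→T) − bearing(B→R) = 130.0° ✓; |BT| = 8.800 ✓; ∠(BT, TN) = 90.00° ✓; |TN| = 17.50 ✗.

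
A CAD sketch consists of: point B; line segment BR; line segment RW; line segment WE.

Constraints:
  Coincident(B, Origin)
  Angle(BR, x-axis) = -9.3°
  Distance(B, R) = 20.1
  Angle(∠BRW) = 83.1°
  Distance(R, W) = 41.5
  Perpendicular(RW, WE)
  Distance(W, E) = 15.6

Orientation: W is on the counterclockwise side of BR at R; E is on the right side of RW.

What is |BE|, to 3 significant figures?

52.8

B is at the origin; BR runs at -9.3° with length 20.1, so R = 20.1·(cos -9.3°, sin -9.3°) = (19.8, -3.25). ∠BRW = 83.1°, so RW runs at -9.3° + (180° − 83.1°) = 87.6° from the x-axis; with |RW| = 41.5, W = R + 41.5·(cos 87.6°, sin 87.6°) = (21.6, 38.2). RW is perpendicular to WE; with |WE| = 15.6 on the right of RW, E = W + 15.6·(0.999, -0.0419) = (37.2, 37.6). Then |BE| = |E − B| = 52.8.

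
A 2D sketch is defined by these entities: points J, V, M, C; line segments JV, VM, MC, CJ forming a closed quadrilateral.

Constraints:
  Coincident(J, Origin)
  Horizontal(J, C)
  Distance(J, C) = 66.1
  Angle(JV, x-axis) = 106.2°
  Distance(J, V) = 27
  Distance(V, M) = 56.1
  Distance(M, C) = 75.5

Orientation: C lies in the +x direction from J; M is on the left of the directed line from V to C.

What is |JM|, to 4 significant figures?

73.60

Checks: |VM| = 56.10 ✓; |MC| = 75.50 ✓.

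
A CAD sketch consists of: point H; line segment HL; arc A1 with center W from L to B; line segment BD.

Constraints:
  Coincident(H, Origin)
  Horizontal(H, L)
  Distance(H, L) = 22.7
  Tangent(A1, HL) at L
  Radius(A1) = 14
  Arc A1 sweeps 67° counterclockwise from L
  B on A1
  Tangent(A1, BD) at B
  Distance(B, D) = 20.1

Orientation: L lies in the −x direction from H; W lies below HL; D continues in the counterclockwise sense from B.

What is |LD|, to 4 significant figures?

34.07

H is at the origin; H and L share the same y with |HL| = 22.7 and L on the −x side, so L = (-22.70, 0.000). Tangency of A1 to HL means the radius WL is perpendicular to HL, so W = L + (0, -14) = (-22.70, -14.00). On A1, L sits at bearing 90° from W; a 67° counterclockwise sweep puts B at bearing 157°, so B = W + 14.0·(cos 157°, sin 157°) = (-35.59, -8.530). Tangency of A1 to BD means the radius WB is perpendicular to BD, so BD runs along (−sin 157°, cos 157°); with |BD| = 20.1, D = (-43.44, -27.03). Then |LD| = |D − L| = 34.07.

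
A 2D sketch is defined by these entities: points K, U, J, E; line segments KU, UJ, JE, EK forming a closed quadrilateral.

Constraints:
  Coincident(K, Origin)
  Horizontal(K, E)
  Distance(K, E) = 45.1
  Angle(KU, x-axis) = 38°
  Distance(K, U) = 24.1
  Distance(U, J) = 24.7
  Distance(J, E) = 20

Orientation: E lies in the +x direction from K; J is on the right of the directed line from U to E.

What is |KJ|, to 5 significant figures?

28.322

Checks: |UJ| = 24.70 ✓; |JE| = 20.00 ✓.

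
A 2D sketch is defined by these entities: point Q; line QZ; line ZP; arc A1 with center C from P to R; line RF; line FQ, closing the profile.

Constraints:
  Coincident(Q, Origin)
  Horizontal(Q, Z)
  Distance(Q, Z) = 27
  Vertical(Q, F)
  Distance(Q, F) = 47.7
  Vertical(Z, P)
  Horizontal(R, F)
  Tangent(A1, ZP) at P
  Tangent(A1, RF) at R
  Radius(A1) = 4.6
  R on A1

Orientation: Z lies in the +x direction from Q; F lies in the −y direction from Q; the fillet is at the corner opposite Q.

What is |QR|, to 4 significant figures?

52.70

Q is at the origin; QZ is horizontal with |QZ| = 27.0 and Z on the +x side, so Z = (27.00, 0.000). Q and F share the same x with |QF| = 47.7 and F on the −y side, so F = (0.000, -47.70). The virtual corner opposite Q is at (27.00, -47.70). The tangent condition forces CP to be normal to ZP and since A1 is tangent to RF there, CR ⟂ RF, with radius 4.6, so the center C sits 4.6 in from both sides at C = (22.40, -43.10). That places the tangent points at P = (27.00, -43.10) on ZP and R = (22.40, -47.70) on RF. Then |QR| = |R − Q| = 52.70.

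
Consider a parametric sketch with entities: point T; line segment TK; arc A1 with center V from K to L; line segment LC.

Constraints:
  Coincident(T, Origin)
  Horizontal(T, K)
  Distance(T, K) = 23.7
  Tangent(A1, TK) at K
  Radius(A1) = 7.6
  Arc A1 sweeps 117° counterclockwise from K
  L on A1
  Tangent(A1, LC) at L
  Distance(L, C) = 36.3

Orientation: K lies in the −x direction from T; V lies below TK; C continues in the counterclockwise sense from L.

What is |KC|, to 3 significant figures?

44.5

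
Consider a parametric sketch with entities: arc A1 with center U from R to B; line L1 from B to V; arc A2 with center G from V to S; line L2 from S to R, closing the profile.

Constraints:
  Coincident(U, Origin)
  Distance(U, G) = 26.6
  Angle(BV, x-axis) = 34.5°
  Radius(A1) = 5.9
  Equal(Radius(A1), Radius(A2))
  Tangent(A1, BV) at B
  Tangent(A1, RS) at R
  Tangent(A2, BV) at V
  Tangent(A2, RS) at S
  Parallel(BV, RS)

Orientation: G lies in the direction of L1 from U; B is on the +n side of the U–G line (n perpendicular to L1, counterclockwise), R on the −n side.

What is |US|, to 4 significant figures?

27.25

The slot axis is L1's direction at 34.5°, so u = (cos 34.5°, sin 34.5°) = (0.8241, 0.5664) and n = (−sin 34.5°, cos 34.5°) = (-0.5664, 0.8241). U is at the origin and G lies 26.6 along u from U, so G = 26.6·u = (21.92, 15.07). Tangency of A1 to both parallel lines with radius 5.9 puts B and R at U ± 5.9·n: B = (-3.342, 4.862), R = (3.342, -4.862). Equal radii place V and S the same way about G: V = G + 5.9·n = (18.58, 19.93), S = G − 5.9·n = (25.26, 10.20). Then |US| = |S − U| = 27.25.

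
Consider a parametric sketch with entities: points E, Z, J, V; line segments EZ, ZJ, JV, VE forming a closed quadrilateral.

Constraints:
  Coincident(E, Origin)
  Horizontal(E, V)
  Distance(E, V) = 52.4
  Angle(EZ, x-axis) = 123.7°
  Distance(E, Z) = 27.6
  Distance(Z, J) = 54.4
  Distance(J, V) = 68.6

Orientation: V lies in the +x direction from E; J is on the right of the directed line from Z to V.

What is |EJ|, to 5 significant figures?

32.260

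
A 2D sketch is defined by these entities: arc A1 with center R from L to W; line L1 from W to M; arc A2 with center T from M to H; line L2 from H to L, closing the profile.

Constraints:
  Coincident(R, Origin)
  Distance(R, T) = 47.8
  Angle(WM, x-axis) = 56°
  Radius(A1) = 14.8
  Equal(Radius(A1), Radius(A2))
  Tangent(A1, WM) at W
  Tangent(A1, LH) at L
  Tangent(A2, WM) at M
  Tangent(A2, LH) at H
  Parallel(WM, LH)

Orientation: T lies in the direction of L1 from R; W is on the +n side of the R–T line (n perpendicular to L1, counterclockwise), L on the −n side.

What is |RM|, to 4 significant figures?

50.04

The slot axis is L1's direction at 56.0°, so u = (cos 56.0°, sin 56.0°) = (0.5592, 0.8290) and n = (−sin 56.0°, cos 56.0°) = (-0.8290, 0.5592). R is at the origin and T lies 47.8 along u from R, so T = 47.8·u = (26.73, 39.63). Tangency of A1 to both parallel lines with radius 14.8 puts W and L at R ± 14.8·n: W = (-12.27, 8.276), L = (12.27, -8.276). Equal radii place M and H the same way about T: M = T + 14.8·n = (14.46, 47.90), H = T − 14.8·n = (39.00, 31.35). Then |RM| = |M − R| = 50.04.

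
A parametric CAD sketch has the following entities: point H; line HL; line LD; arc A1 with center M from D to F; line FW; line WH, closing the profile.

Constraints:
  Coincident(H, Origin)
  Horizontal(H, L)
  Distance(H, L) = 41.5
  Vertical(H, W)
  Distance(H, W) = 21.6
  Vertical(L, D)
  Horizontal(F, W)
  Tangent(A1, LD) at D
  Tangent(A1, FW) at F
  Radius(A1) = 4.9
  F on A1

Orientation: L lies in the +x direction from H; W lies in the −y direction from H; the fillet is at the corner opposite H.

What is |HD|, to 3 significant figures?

44.7

H is at the origin; H and L share the same y with |HL| = 41.5 and L on the +x side, so L = (41.5, 0.00). HW is vertical with |HW| = 21.6 and W on the −y side, so W = (0.00, -21.6). The virtual corner opposite H is at (41.5, -21.6). A1 meets LD tangentially, so MD is at right angles to LD and A1 meets FW tangentially, so MF is at right angles to FW, with radius 4.9, so the center M sits 4.9 in from both sides at M = (36.6, -16.7). That places the tangent points at D = (41.5, -16.7) on LD and F = (36.6, -21.6) on FW. Then |HD| = |D − H| = 44.7.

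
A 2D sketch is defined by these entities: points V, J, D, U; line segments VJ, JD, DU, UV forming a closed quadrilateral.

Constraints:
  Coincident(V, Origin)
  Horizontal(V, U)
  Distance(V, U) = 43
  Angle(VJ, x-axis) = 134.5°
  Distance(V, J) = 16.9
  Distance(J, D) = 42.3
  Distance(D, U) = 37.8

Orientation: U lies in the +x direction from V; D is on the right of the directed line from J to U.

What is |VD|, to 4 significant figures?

25.76

Checks: |VU| = 43.00 ✓; |VJ| = 16.90 ✓; |JD| = 42.30 ✓; |DU| = 37.80 ✓.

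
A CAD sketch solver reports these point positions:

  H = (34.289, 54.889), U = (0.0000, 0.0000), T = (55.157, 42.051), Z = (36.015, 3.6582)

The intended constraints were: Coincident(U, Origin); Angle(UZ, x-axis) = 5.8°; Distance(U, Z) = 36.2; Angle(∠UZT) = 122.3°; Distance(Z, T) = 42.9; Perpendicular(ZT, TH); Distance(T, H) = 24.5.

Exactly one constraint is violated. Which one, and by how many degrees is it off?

Perpendicular(ZT, TH) — off by 5.10°.

U = (0.00, 0.00) ✓; UZ at 5.800° ✓; |UZ| = 36.20 ✓; ∠UZT = 122.3° ✓; |ZT| = 42.90 ✓; ∠(ZT, TH) = 84.90° ✗; |TH| = 24.50 ✓.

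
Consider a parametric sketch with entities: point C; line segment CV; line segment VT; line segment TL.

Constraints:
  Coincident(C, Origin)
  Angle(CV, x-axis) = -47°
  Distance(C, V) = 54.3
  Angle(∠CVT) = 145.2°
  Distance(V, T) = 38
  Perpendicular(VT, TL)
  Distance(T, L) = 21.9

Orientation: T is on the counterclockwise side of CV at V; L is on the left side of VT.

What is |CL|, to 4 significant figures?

83.09

C is at the origin; CV runs at -47.0° with length 54.3, so V = 54.3·(cos -47.0°, sin -47.0°) = (37.03, -39.71). ∠CVT = 145.2°, so VT runs at -47.0° + (180° − 145.2°) = -12.20° from the x-axis; with |VT| = 38.0, T = V + 38.0·(cos -12.20°, sin -12.20°) = (74.17, -47.74). The perpendicularity gives TL at right angles to VT; with |TL| = 21.9 on the left of VT, L = T + 21.9·(0.2113, 0.9774) = (78.80, -26.34). Then |CL| = |L − C| = 83.09.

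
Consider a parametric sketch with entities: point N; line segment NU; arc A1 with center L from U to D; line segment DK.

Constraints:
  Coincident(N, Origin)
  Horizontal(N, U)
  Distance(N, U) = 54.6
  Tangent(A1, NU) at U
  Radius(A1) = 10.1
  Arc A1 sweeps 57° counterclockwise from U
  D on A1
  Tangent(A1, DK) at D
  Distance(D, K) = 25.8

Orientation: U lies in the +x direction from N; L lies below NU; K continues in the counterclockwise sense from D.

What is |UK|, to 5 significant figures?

34.578

N is at the origin; N and U share the same y with |NU| = 54.6 and U on the +x side, so U = (54.600, 0.0000). A1 meets NU tangentially, so LU is at right angles to NU, so L = U + (0, -10.1) = (54.600, -10.100). On A1, U sits at bearing 90° from L; a 57° counterclockwise sweep puts D at bearing 147°, so D = L + 10.1·(cos 147°, sin 147°) = (46.129, -4.5991). Since A1 is tangent to DK there, LD ⟂ DK, so DK runs along (−sin 147°, cos 147°); with |DK| = 25.8, K = (32.078, -26.237). Then |UK| = |K − U| = 34.578.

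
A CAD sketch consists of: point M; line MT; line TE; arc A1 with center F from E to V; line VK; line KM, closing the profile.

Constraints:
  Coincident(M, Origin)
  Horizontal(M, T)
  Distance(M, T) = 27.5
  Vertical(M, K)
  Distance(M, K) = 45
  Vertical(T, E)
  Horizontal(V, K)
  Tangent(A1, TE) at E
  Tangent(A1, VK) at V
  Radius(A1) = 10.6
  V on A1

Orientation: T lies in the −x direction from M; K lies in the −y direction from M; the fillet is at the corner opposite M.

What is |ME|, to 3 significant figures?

44.0

The virtual corner opposite M is at (-27.5, -45.0). A1 meets TE tangentially, so FE is at right angles to TE and since A1 is tangent to VK there, FV ⟂ VK, with radius 10.6, so the center F sits 10.6 in from both sides at F = (-16.9, -34.4). That places the tangent points at E = (-27.5, -34.4) on TE and V = (-16.9, -45.0) on VK. Then |ME| = |E − M| = 44.0.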